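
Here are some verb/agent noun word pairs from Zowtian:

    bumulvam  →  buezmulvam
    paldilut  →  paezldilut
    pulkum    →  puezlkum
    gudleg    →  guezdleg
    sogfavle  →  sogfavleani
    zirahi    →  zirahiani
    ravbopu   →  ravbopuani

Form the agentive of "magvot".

ravbopu and pulkum both have last vowel 'u' yet inflect differently (ravbopuani, puezlkum), so the last vowel is not what conditions the rule; whether the stem ends in a vowel or a consonant is.
"magvot" ends in a consonant. The stems ending in a consonant (pulkum → puezlkum, paldilut → paezldilut, bumulvam → buezmulvam) insert -ez- after the first vowel.
The other pattern: stems ending in a vowel add -ani.
So magvot → maezgvot.

maezgvot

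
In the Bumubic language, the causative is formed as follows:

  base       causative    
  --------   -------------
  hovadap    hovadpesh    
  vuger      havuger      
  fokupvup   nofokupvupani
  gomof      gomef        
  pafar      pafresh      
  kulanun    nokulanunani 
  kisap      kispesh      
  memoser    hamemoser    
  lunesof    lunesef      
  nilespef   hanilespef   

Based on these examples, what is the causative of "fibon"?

fiben

hovadap and fokupvup both end in -p yet inflect differently (hovadpesh, nofokupvupani), so the final letter is not what conditions the rule; the last vowel is.
"fibon" has last vowel 'o'. The stems whose last vowel is 'o' (lunesof → lunesef, gomof → gomef) change the last vowel to 'e'.
So fibon → fiben.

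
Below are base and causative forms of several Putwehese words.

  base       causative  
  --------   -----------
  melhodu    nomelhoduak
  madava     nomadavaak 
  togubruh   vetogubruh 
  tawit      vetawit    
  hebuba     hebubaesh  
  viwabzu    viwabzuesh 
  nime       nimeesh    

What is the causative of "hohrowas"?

"hohrowas" begins with h-. The one such stem in the data (hebuba → hebubaesh) adds -esh, so the same rule applies.
The other patterns: stems beginning with m- add no- … -ak around the stem; stems beginning with t- add the prefix ve-.
So hohrowas → hohrowasesh.

hohrowasesh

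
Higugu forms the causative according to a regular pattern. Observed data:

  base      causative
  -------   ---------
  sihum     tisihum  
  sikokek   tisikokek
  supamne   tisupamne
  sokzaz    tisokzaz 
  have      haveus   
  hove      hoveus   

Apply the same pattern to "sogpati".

tisogpati

"sogpati" begins with s-. The stems beginning with s- (sihum → tisihum, sikokek → tisikokek, supamne → tisupamne) add the prefix ti-.
So sogpati → tisogpati.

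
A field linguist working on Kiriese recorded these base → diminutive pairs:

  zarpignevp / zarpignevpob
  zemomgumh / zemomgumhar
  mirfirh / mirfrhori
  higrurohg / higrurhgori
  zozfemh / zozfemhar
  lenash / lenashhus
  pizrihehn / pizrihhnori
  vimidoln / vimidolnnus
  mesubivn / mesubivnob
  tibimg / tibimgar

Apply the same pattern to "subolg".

subolggus

vimidoln and mesubivn both end in -n yet inflect differently (vimidolnnus, mesubivnob), so the final letter is not what conditions the rule; the second-to-last letter is.
"subolg" has second-to-last letter 'l'. The one such stem in the data (vimidoln → vimidolnnus) doubles the final consonant and adds -us (as does lenash), so the same rule applies.
The other patterns: stems whose second-to-last letter is 'v' add -ob; stems whose second-to-last letter is 'm' add -ar; stems whose second-to-last letter is 'h' or 'r' delete the last vowel and add -ori.
So subolg → subolggus.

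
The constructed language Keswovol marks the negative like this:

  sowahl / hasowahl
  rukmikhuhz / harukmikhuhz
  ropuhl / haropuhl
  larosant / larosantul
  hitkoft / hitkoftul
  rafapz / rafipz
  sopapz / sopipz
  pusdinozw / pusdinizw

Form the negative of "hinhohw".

hahinhohw

rukmikhuhz and rafapz both end in -z yet inflect differently (harukmikhuhz, rafipz), so the final letter is not what conditions the rule; the second-to-last letter is.
"hinhohw" has second-to-last letter 'h'. The stems whose second-to-last letter is 'h' (sowahl → hasowahl, rukmikhuhz → harukmikhuhz, ropuhl → haropuhl) add the prefix ha-.
So hinhohw → hahinhohw.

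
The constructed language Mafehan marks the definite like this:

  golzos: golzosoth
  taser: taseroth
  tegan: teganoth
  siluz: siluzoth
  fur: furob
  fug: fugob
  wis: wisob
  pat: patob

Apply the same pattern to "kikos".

kikosoth

taser and fur both end in -r yet inflect differently (taseroth, furob), so the final letter is not what conditions the rule; the number of vowels is.
"kikos" has 2 vowels. The stems with 2 vowels (golzos → golzosoth, taser → taseroth, tegan → teganoth) add -oth.
The other pattern: stems with 1 vowel add -ob.
So kikos → kikosoth.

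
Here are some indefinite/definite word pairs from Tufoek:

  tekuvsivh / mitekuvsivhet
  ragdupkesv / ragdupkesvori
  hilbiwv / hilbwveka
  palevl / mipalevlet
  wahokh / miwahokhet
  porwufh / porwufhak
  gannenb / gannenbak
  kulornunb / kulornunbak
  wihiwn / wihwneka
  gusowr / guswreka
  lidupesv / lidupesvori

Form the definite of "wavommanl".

lidupesv and hilbiwv both end in -v yet inflect differently (lidupesvori, hilbwveka), so the final letter is not what conditions the rule; the second-to-last letter is.
"wavommanl" has second-to-last letter 'n'. The stems whose second-to-last letter is 'n' (kulornunb → kulornunbak, gannenb → gannenbak) add -ak.
The other patterns: stems whose second-to-last letter is 's' add -ori; stems whose second-to-last letter is 'w' delete the last vowel and add -eka; stems whose second-to-last letter is 'k' or 'v' add mi- … -et around the stem.
So wavommanl → wavommanlak.

wavommanlak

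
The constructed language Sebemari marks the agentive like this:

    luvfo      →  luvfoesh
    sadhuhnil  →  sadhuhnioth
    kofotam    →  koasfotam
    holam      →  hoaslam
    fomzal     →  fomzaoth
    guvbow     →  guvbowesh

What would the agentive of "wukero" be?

fomzal and holam both have last vowel 'a' yet inflect differently (fomzaoth, hoaslam), so the last vowel is not what conditions the rule; the final letter is.
"wukero" ends in -o. The one such stem in the data (luvfo → luvfoesh) adds -esh, so the same rule applies.
So wukero → wukeroesh.

wukeroesh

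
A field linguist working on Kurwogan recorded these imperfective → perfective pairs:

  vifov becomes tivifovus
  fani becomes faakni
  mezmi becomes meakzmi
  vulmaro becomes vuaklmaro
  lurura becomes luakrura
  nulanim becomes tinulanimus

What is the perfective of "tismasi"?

nulanim and mezmi both have last vowel 'i' yet inflect differently (tinulanimus, meakzmi), so the last vowel is not what conditions the rule; whether the stem ends in a vowel or a consonant is.
"tismasi" ends in a vowel. The stems ending in a vowel (mezmi → meakzmi, lurura → luakrura, vulmaro → vuaklmaro) insert -ak- after the first vowel.
The other pattern: stems ending in a consonant add ti- … -us around the stem.
So tismasi → tiaksmasi.

tiaksmasi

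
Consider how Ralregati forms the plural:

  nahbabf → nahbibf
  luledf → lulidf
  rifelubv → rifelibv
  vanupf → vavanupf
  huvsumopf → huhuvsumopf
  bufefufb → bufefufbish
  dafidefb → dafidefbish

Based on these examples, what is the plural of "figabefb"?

figabefbish

nahbabf and vanupf both end in -f yet inflect differently (nahbibf, vavanupf), so the final letter is not what conditions the rule; the second-to-last letter is.
"figabefb" has second-to-last letter 'f'. The stems whose second-to-last letter is 'f' (bufefufb → bufefufbish, dafidefb → dafidefbish) add -ish.
The other patterns: stems whose second-to-last letter is 'b' or 'd' change the last vowel to 'i'; stems whose second-to-last letter is 'p' repeat the first consonant+vowel as a prefix.
So figabefb → figabefbish.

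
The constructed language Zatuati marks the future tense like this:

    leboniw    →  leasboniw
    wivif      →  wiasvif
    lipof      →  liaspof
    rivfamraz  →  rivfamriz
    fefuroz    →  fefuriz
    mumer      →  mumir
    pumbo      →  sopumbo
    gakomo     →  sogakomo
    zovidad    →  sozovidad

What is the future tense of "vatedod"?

sovatedod

"vatedod" ends in -d. The one such stem in the data (zovidad → sozovidad) adds the prefix so-, so the same rule applies.
The other patterns: stems ending in -f or -w insert -as- after the first vowel; stems ending in -r or -z change the last vowel to 'i'.
So vatedod → sovatedod.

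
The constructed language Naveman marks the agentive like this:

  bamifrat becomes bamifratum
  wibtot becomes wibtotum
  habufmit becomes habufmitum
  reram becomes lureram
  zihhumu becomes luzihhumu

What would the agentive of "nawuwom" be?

bamifrat and reram both have last vowel 'a' yet inflect differently (bamifratum, lureram), so the last vowel is not what conditions the rule; the final letter is.
"nawuwom" ends in -m. The one such stem in the data (reram → lureram) adds the prefix lu-, so the same rule applies.
So nawuwom → lunawuwom.

lunawuwom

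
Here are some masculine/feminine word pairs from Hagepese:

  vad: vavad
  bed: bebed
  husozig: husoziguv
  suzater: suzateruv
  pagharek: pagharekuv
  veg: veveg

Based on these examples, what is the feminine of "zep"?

zezep

"zep" has 1 vowel. The stems with 1 vowel (veg → veveg, vad → vavad, bed → bebed) repeat the first consonant+vowel as a prefix.
The other pattern: stems with 3 vowels add -uv.
So zep → zezep.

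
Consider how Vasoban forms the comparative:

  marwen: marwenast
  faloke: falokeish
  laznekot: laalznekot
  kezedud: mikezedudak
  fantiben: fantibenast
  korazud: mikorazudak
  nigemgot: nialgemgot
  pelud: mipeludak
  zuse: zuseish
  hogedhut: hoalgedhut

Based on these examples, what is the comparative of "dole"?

"dole" ends in -e. The stems ending in -e (faloke → falokeish, zuse → zuseish) add -ish.
The other patterns: stems ending in -t insert -al- after the first vowel; stems ending in -d add mi- … -ak around the stem; stems ending in -n add -ast.
So dole → doleish.

doleish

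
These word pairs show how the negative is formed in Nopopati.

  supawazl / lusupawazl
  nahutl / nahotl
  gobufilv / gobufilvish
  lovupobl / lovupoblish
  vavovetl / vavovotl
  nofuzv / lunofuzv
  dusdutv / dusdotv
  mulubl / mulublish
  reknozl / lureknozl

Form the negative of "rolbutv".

mulubl and nahutl both end in -l yet inflect differently (mulublish, nahotl), so the final letter is not what conditions the rule; the second-to-last letter is.
"rolbutv" has second-to-last letter 't'. The stems whose second-to-last letter is 't' (nahutl → nahotl, vavovetl → vavovotl, dusdutv → dusdotv) change the last vowel to 'o'.
The other patterns: stems whose second-to-last letter is 'b' or 'l' add -ish; stems whose second-to-last letter is 'z' add the prefix lu-.
So rolbutv → rolbotv.

rolbotv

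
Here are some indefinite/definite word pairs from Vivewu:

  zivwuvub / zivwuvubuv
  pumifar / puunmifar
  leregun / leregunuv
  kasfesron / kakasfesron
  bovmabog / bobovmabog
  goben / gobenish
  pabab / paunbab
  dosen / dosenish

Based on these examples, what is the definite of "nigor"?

kasfesron and leregun both end in -n yet inflect differently (kakasfesron, leregunuv), so the final letter is not what conditions the rule; the last vowel is.
"nigor" has last vowel 'o'. The stems whose last vowel is 'o' (bovmabog → bobovmabog, kasfesron → kakasfesron) repeat the first consonant+vowel as a prefix.
The other patterns: stems whose last vowel is 'u' add -uv; stems whose last vowel is 'e' add -ish; stems whose last vowel is 'a' insert -un- after the first vowel.
So nigor → ninigor.

ninigor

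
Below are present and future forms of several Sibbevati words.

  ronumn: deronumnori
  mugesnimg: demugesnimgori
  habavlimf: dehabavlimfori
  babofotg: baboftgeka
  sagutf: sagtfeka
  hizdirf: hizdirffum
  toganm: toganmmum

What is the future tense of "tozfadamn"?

detozfadamnori

"tozfadamn" has second-to-last letter 'm'. The stems whose second-to-last letter is 'm' (ronumn → deronumnori, mugesnimg → demugesnimgori, habavlimf → dehabavlimfori) add de- … -ori around the stem.
So tozfadamn → detozfadamnori.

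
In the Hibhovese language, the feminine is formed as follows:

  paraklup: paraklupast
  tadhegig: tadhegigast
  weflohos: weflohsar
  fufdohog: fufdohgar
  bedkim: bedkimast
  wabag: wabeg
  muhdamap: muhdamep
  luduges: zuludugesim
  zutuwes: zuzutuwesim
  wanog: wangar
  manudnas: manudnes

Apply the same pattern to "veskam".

tadhegig and wabag both end in -g yet inflect differently (tadhegigast, wabeg), so the final letter is not what conditions the rule; the last vowel is.
"veskam" has last vowel 'a'. The stems whose last vowel is 'a' (wabag → wabeg, manudnas → manudnes, muhdamap → muhdamep) change the last vowel to 'e'.
The other patterns: stems whose last vowel is 'e' add zu- … -im around the stem; stems whose last vowel is 'i' or 'u' add -ast; stems whose last vowel is 'o' delete the last vowel and add -ar.
So veskam → veskem.

veskem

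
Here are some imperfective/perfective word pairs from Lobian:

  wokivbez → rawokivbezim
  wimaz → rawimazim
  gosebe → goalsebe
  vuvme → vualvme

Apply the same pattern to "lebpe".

lealbpe

wokivbez and gosebe both have last vowel 'e' yet inflect differently (rawokivbezim, goalsebe), so the last vowel is not what conditions the rule; the final letter is.
"lebpe" ends in -e. The stems ending in -e (gosebe → goalsebe, vuvme → vualvme) insert -al- after the first vowel.
So lebpe → lealbpe.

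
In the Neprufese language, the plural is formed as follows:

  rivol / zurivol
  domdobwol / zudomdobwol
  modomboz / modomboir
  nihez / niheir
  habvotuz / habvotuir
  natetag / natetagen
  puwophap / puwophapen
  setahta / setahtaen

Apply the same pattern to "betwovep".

betwovepen

rivol and modomboz both have last vowel 'o' yet inflect differently (zurivol, modomboir), so the last vowel is not what conditions the rule; the final letter is.
"betwovep" ends in -p. The one such stem in the data (puwophap → puwophapen) adds -en, so the same rule applies.
The other patterns: stems ending in -l add the prefix zu-; stems ending in -z drop the final letter and add -ir.
So betwovep → betwovepen.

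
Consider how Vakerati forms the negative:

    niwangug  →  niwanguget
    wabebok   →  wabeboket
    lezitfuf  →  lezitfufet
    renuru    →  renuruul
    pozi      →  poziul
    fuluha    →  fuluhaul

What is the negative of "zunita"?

zunitaul

niwangug and renuru both have last vowel 'u' yet inflect differently (niwanguget, renuruul), so the last vowel is not what conditions the rule; whether the stem ends in a vowel or a consonant is.
"zunita" ends in a vowel. The stems ending in a vowel (renuru → renuruul, pozi → poziul, fuluha → fuluhaul) add -ul.
So zunita → zunitaul.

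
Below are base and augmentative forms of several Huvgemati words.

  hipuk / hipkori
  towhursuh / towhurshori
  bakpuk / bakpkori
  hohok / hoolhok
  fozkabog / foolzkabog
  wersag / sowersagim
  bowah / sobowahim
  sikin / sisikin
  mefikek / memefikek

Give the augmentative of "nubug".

nubgori

"nubug" has last vowel 'u'. The stems whose last vowel is 'u' (hipuk → hipkori, towhursuh → towhurshori, bakpuk → bakpkori) delete the last vowel and add -ori.
So nubug → nubgori.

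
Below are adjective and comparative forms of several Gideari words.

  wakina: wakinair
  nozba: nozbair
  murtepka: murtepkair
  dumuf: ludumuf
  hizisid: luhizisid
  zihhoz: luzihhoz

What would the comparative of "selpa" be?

selpair

nozba and dumuf both have 2 vowels yet inflect differently (nozbair, ludumuf), so the number of vowels is not what conditions the rule; whether the stem ends in a vowel or a consonant is.
"selpa" ends in a vowel. The stems ending in a vowel (wakina → wakinair, nozba → nozbair, murtepka → murtepkair) add -ir.
So selpa → selpair.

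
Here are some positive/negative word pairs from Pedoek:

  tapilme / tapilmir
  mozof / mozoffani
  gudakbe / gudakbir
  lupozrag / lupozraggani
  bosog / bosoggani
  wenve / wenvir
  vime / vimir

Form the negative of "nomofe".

gudakbe and lupozrag both have 3 vowels yet inflect differently (gudakbir, lupozraggani), so the number of vowels is not what conditions the rule; the final letter is.
"nomofe" ends in -e. The stems ending in -e (gudakbe → gudakbir, tapilme → tapilmir, wenve → wenvir) drop the final letter and add -ir.
So nomofe → nomofir.

nomofir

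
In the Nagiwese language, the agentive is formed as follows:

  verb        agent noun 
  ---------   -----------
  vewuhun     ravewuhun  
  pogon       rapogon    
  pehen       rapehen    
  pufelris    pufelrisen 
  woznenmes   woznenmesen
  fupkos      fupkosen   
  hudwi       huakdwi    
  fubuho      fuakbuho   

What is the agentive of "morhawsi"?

moakrhawsi

"morhawsi" ends in -i. The one such stem in the data (hudwi → huakdwi) inserts -ak- after the first vowel (as does fubuho), so the same rule applies.
The other patterns: stems ending in -n add the prefix ra-; stems ending in -s add -en.
So morhawsi → moakrhawsi.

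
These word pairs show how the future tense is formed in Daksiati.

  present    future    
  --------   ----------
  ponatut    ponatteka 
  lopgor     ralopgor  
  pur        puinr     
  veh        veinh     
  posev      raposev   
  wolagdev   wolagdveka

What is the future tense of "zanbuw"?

pur and lopgor both end in -r yet inflect differently (puinr, ralopgor), so the final letter is not what conditions the rule; the number of vowels is.
"zanbuw" has 2 vowels. The stems with 2 vowels (lopgor → ralopgor, posev → raposev) add the prefix ra-.
So zanbuw → razanbuw.

razanbuw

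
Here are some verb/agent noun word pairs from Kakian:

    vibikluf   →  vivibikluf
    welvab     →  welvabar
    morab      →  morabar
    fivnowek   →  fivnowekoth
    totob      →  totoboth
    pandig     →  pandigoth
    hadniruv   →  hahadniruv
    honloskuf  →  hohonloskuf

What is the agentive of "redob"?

morab and totob both end in -b yet inflect differently (morabar, totoboth), so the final letter is not what conditions the rule; the last vowel is.
"redob" has last vowel 'o'. The one such stem in the data (totob → totoboth) adds -oth, so the same rule applies.
The other patterns: stems whose last vowel is 'a' add -ar; stems whose last vowel is 'u' repeat the first consonant+vowel as a prefix.
So redob → redoboth.

redoboth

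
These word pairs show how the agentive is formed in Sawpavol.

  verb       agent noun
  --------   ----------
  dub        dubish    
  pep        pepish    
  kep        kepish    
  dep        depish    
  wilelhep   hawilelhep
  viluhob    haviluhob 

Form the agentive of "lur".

lurish

pep and wilelhep both end in -p yet inflect differently (pepish, hawilelhep), so the final letter is not what conditions the rule; the number of vowels is.
"lur" has 1 vowel. The stems with 1 vowel (dub → dubish, pep → pepish, kep → kepish) add -ish.
The other pattern: stems with 3 vowels add the prefix ha-.
So lur → lurish.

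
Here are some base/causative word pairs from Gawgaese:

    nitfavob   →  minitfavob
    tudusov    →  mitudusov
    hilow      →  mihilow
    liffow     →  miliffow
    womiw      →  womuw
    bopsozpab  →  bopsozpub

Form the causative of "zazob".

mizazob

hilow and womiw both end in -w yet inflect differently (mihilow, womuw), so the final letter is not what conditions the rule; the last vowel is.
"zazob" has last vowel 'o'. The stems whose last vowel is 'o' (nitfavob → minitfavob, tudusov → mitudusov, hilow → mihilow) add the prefix mi-.
The other pattern: stems whose last vowel is 'a' or 'i' change the last vowel to 'u'.
So zazob → mizazob.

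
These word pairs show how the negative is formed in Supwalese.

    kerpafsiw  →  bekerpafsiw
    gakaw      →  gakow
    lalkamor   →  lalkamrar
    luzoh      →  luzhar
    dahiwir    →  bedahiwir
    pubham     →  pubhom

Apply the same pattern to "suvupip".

besuvupip

dahiwir and lalkamor both end in -r yet inflect differently (bedahiwir, lalkamrar), so the final letter is not what conditions the rule; the last vowel is.
"suvupip" has last vowel 'i'. The stems whose last vowel is 'i' (dahiwir → bedahiwir, kerpafsiw → bekerpafsiw) add the prefix be-.
The other patterns: stems whose last vowel is 'o' delete the last vowel and add -ar; stems whose last vowel is 'a' change the last vowel to 'o'.
So suvupip → besuvupip.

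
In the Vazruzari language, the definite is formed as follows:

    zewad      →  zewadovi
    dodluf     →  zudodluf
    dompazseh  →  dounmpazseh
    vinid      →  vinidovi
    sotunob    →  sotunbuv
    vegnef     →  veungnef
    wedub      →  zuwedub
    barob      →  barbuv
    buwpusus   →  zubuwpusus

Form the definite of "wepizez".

weunpizez

dodluf and vegnef both end in -f yet inflect differently (zudodluf, veungnef), so the final letter is not what conditions the rule; the last vowel is.
"wepizez" has last vowel 'e'. The stems whose last vowel is 'e' (vegnef → veungnef, dompazseh → dounmpazseh) insert -un- after the first vowel.
The other patterns: stems whose last vowel is 'u' add the prefix zu-; stems whose last vowel is 'o' delete the last vowel and add -uv; stems whose last vowel is 'a' or 'i' add -ovi.
So wepizez → weunpizez.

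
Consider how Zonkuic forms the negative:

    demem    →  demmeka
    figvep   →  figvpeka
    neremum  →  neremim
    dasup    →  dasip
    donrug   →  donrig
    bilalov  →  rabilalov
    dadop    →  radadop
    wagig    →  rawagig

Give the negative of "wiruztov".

rawiruztov

demem and neremum both end in -m yet inflect differently (demmeka, neremim), so the final letter is not what conditions the rule; the last vowel is.
"wiruztov" has last vowel 'o'. The stems whose last vowel is 'o' (bilalov → rabilalov, dadop → radadop) add the prefix ra-.
The other patterns: stems whose last vowel is 'e' delete the last vowel and add -eka; stems whose last vowel is 'u' change the last vowel to 'i'.
So wiruztov → rawiruztov.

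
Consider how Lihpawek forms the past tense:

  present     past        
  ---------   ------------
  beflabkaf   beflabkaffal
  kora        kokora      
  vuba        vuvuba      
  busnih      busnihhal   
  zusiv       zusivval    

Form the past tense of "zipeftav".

vuba and beflabkaf both have last vowel 'a' yet inflect differently (vuvuba, beflabkaffal), so the last vowel is not what conditions the rule; whether the stem ends in a vowel or a consonant is.
"zipeftav" ends in a consonant. The stems ending in a consonant (busnih → busnihhal, beflabkaf → beflabkaffal, zusiv → zusivval) double the final consonant and add -al.
So zipeftav → zipeftavval.

zipeftavval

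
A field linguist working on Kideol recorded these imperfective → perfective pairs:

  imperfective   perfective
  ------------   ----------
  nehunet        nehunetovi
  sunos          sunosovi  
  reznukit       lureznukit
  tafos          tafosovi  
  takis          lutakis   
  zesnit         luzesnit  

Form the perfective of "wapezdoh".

takis and tafos both end in -s yet inflect differently (lutakis, tafosovi), so the final letter is not what conditions the rule; the last vowel is.
"wapezdoh" has last vowel 'o'. The stems whose last vowel is 'o' (tafos → tafosovi, sunos → sunosovi) add -ovi.
The other pattern: stems whose last vowel is 'i' add the prefix lu-.
So wapezdoh → wapezdohovi.

wapezdohovi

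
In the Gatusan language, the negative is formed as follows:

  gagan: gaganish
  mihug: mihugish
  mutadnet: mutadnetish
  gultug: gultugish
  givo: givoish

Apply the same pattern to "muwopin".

Every pair shown (gagan → gaganish, mihug → mihugish, mutadnet → mutadnetish, …) follows the same rule: add -ish.
So muwopin → muwopinish.

muwopinish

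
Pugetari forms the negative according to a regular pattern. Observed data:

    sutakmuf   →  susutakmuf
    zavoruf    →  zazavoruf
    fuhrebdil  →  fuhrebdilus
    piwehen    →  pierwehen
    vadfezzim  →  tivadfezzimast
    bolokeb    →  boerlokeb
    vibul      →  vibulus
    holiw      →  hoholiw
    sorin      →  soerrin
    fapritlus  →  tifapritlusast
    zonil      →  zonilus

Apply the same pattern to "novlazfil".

sorin and fuhrebdil both have last vowel 'i' yet inflect differently (soerrin, fuhrebdilus), so the last vowel is not what conditions the rule; the final letter is.
"novlazfil" ends in -l. The stems ending in -l (fuhrebdil → fuhrebdilus, zonil → zonilus, vibul → vibulus) add -us.
So novlazfil → novlazfilus.

novlazfilus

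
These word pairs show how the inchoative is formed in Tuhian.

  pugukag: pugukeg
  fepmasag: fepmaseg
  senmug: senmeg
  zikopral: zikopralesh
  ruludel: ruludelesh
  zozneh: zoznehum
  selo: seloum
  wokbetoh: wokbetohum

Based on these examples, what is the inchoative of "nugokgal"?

pugukag and zikopral both have last vowel 'a' yet inflect differently (pugukeg, zikopralesh), so the last vowel is not what conditions the rule; the final letter is.
"nugokgal" ends in -l. The stems ending in -l (zikopral → zikopralesh, ruludel → ruludelesh) add -esh.
So nugokgal → nugokgalesh.

nugokgalesh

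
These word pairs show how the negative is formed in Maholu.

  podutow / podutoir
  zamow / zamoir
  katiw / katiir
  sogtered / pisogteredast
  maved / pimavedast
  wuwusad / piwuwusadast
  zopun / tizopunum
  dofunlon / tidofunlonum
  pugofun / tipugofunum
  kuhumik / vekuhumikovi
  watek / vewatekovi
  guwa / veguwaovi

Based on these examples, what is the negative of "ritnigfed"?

"ritnigfed" ends in -d. The stems ending in -d (sogtered → pisogteredast, maved → pimavedast, wuwusad → piwuwusadast) add pi- … -ast around the stem.
The other patterns: stems ending in -w drop the final letter and add -ir; stems ending in -n add ti- … -um around the stem; stems ending in -a or -k add ve- … -ovi around the stem.
So ritnigfed → piritnigfedast.

piritnigfedast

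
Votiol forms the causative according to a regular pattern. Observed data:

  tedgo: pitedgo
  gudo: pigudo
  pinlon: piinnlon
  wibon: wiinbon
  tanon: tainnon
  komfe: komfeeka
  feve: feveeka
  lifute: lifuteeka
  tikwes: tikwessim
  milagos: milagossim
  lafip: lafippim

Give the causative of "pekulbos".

tedgo and pinlon both have last vowel 'o' yet inflect differently (pitedgo, piinnlon), so the last vowel is not what conditions the rule; the final letter is.
"pekulbos" ends in -s. The stems ending in -s (tikwes → tikwessim, milagos → milagossim) double the final consonant and add -im.
So pekulbos → pekulbossim.

pekulbossim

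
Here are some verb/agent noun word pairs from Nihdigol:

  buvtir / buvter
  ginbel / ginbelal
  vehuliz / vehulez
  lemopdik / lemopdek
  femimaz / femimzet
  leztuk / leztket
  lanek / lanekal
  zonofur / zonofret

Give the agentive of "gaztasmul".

lanek and lemopdik both end in -k yet inflect differently (lanekal, lemopdek), so the final letter is not what conditions the rule; the last vowel is.
"gaztasmul" has last vowel 'u'. The stems whose last vowel is 'u' (zonofur → zonofret, leztuk → leztket) delete the last vowel and add -et.
The other patterns: stems whose last vowel is 'e' add -al; stems whose last vowel is 'i' change the last vowel to 'e'.
So gaztasmul → gaztasmlet.

gaztasmlet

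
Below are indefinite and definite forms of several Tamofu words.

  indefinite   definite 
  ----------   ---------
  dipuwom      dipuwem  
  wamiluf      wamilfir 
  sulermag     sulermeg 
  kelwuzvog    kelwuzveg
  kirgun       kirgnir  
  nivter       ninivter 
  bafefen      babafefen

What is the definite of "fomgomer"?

kirgun and bafefen both end in -n yet inflect differently (kirgnir, babafefen), so the final letter is not what conditions the rule; the last vowel is.
"fomgomer" has last vowel 'e'. The stems whose last vowel is 'e' (bafefen → babafefen, nivter → ninivter) repeat the first consonant+vowel as a prefix.
So fomgomer → fofomgomer.

fofomgomer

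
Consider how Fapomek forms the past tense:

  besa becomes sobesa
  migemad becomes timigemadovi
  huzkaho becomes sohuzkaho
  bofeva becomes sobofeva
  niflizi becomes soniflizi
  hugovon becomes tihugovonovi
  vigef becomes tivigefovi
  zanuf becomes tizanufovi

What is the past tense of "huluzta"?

sohuluzta

"huluzta" ends in a vowel. The stems ending in a vowel (niflizi → soniflizi, huzkaho → sohuzkaho, besa → sobesa) add the prefix so-.
The other pattern: stems ending in a consonant add ti- … -ovi around the stem.
So huluzta → sohuluzta.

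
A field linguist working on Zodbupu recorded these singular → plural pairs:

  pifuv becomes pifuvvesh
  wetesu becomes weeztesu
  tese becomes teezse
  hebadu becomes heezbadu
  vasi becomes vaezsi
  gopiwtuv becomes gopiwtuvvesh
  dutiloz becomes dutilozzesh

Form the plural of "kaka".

pifuv and wetesu both have last vowel 'u' yet inflect differently (pifuvvesh, weeztesu), so the last vowel is not what conditions the rule; whether the stem ends in a vowel or a consonant is.
"kaka" ends in a vowel. The stems ending in a vowel (vasi → vaezsi, wetesu → weeztesu, tese → teezse) insert -ez- after the first vowel.
So kaka → kaezka.

kaezka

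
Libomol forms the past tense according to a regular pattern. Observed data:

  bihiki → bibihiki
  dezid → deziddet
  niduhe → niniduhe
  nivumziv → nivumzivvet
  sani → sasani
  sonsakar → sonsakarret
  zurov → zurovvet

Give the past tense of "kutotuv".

kutotuvvet

"kutotuv" ends in a consonant. The stems ending in a consonant (dezid → deziddet, sonsakar → sonsakarret, zurov → zurovvet) double the final consonant and add -et.
The other pattern: stems ending in a vowel repeat the first consonant+vowel as a prefix.
So kutotuv → kutotuvvet.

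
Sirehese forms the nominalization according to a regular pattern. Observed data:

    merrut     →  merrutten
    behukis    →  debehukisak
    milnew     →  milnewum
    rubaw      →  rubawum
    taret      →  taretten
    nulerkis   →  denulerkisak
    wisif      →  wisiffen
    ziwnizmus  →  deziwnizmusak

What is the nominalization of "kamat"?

kamatten

milnew and taret both have last vowel 'e' yet inflect differently (milnewum, taretten), so the last vowel is not what conditions the rule; the final letter is.
"kamat" ends in -t. The stems ending in -t (taret → taretten, merrut → merrutten) double the final consonant and add -en.
The other patterns: stems ending in -w add -um; stems ending in -s add de- … -ak around the stem.
So kamat → kamatten.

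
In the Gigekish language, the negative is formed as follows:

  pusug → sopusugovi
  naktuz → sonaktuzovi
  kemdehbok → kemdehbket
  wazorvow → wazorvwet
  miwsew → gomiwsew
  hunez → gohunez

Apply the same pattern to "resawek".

goresawek

wazorvow and miwsew both end in -w yet inflect differently (wazorvwet, gomiwsew), so the final letter is not what conditions the rule; the last vowel is.
"resawek" has last vowel 'e'. The stems whose last vowel is 'e' (miwsew → gomiwsew, hunez → gohunez) add the prefix go-.
The other patterns: stems whose last vowel is 'u' add so- … -ovi around the stem; stems whose last vowel is 'o' delete the last vowel and add -et.
So resawek → goresawek.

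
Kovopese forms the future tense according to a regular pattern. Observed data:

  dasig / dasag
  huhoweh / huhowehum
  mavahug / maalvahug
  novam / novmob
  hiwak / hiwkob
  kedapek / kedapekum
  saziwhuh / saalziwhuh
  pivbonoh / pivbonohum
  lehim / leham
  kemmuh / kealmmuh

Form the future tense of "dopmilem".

novam and lehim both end in -m yet inflect differently (novmob, leham), so the final letter is not what conditions the rule; the last vowel is.
"dopmilem" has last vowel 'e'. The stems whose last vowel is 'e' (huhoweh → huhowehum, kedapek → kedapekum) add -um.
The other patterns: stems whose last vowel is 'a' delete the last vowel and add -ob; stems whose last vowel is 'i' change the last vowel to 'a'; stems whose last vowel is 'u' insert -al- after the first vowel.
So dopmilem → dopmilemum.

dopmilemum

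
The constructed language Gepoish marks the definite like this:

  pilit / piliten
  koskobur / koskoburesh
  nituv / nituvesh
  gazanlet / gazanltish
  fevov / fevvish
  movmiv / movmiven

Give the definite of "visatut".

"visatut" has last vowel 'u'. The stems whose last vowel is 'u' (nituv → nituvesh, koskobur → koskoburesh) add -esh.
So visatut → visatutesh.

visatutesh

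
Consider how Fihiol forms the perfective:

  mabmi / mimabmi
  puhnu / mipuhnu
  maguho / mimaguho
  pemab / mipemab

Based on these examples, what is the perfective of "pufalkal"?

mipufalkal

Every pair shown (mabmi → mimabmi, puhnu → mipuhnu, maguho → mimaguho, …) follows the same rule: add the prefix mi-.
So pufalkal → mipufalkal.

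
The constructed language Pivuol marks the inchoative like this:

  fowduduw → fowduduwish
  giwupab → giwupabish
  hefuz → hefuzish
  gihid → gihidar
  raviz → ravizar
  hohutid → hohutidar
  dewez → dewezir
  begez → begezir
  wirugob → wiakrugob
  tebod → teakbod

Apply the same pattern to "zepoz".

"zepoz" has last vowel 'o'. The stems whose last vowel is 'o' (wirugob → wiakrugob, tebod → teakbod) insert -ak- after the first vowel.
The other patterns: stems whose last vowel is 'a' or 'u' add -ish; stems whose last vowel is 'i' add -ar; stems whose last vowel is 'e' add -ir.
So zepoz → zeakpoz.

zeakpoz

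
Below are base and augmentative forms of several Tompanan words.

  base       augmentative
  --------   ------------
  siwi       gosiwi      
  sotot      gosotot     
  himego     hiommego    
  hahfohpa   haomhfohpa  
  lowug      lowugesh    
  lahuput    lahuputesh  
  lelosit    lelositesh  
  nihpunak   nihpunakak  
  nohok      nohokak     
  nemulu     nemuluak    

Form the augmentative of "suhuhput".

sotot and lahuput both end in -t yet inflect differently (gosotot, lahuputesh), so the final letter is not what conditions the rule; the first letter is.
"suhuhput" begins with s-. The stems beginning with s- (siwi → gosiwi, sotot → gosotot) add the prefix go-.
So suhuhput → gosuhuhput.

gosuhuhput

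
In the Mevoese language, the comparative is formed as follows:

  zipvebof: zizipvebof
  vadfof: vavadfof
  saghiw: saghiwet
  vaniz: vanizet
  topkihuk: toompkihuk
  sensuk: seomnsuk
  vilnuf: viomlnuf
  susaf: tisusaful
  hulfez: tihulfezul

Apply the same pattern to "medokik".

zipvebof and vilnuf both end in -f yet inflect differently (zizipvebof, viomlnuf), so the final letter is not what conditions the rule; the last vowel is.
"medokik" has last vowel 'i'. The stems whose last vowel is 'i' (saghiw → saghiwet, vaniz → vanizet) add -et.
So medokik → medokiket.

medokiket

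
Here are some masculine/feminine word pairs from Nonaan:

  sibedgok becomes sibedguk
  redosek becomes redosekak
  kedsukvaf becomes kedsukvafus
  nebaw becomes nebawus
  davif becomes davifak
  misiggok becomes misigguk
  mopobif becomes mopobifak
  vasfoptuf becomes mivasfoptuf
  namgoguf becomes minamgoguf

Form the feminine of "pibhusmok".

pibhusmuk

redosek and sibedgok both end in -k yet inflect differently (redosekak, sibedguk), so the final letter is not what conditions the rule; the last vowel is.
"pibhusmok" has last vowel 'o'. The stems whose last vowel is 'o' (sibedgok → sibedguk, misiggok → misigguk) change the last vowel to 'u'.
The other patterns: stems whose last vowel is 'e' or 'i' add -ak; stems whose last vowel is 'a' add -us; stems whose last vowel is 'u' add the prefix mi-.
So pibhusmok → pibhusmuk.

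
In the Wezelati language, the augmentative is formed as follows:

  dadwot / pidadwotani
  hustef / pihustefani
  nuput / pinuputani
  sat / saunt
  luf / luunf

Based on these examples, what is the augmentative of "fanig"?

pifanigani

"fanig" has 2 vowels. The stems with 2 vowels (dadwot → pidadwotani, hustef → pihustefani, nuput → pinuputani) add pi- … -ani around the stem.
So fanig → pifanigani.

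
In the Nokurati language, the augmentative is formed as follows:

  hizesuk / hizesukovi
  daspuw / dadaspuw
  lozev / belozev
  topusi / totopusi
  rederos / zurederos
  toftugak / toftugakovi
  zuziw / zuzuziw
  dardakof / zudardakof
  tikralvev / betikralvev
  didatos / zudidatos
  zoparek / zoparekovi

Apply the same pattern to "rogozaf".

lozev and zoparek both have last vowel 'e' yet inflect differently (belozev, zoparekovi), so the last vowel is not what conditions the rule; the final letter is.
"rogozaf" ends in -f. The one such stem in the data (dardakof → zudardakof) adds the prefix zu-, so the same rule applies.
The other patterns: stems ending in -v add the prefix be-; stems ending in -k add -ovi; stems ending in -i or -w repeat the first consonant+vowel as a prefix.
So rogozaf → zurogozaf.

zurogozaf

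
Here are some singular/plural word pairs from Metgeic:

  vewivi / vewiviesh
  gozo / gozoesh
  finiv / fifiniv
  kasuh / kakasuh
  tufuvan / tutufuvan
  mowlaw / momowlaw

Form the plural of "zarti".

vewivi and finiv both have last vowel 'i' yet inflect differently (vewiviesh, fifiniv), so the last vowel is not what conditions the rule; whether the stem ends in a vowel or a consonant is.
"zarti" ends in a vowel. The stems ending in a vowel (vewivi → vewiviesh, gozo → gozoesh) add -esh.
So zarti → zartiesh.

zartiesh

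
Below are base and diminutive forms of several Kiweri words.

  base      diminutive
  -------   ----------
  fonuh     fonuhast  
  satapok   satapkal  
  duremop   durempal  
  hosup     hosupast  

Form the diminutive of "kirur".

kirurast

"kirur" has last vowel 'u'. The stems whose last vowel is 'u' (hosup → hosupast, fonuh → fonuhast) add -ast.
So kirur → kirurast.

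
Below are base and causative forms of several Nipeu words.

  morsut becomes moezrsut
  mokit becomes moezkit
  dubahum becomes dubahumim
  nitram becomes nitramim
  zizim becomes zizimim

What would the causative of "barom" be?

morsut and dubahum both have last vowel 'u' yet inflect differently (moezrsut, dubahumim), so the last vowel is not what conditions the rule; the final letter is.
"barom" ends in -m. The stems ending in -m (dubahum → dubahumim, nitram → nitramim, zizim → zizimim) add -im.
The other pattern: stems ending in -t insert -ez- after the first vowel.
So barom → baromim.

baromim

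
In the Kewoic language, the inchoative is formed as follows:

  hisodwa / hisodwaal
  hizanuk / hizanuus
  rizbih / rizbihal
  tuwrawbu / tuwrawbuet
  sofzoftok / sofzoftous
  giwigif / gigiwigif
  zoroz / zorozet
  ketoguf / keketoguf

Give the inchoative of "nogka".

hizanuk and tuwrawbu both have last vowel 'u' yet inflect differently (hizanuus, tuwrawbuet), so the last vowel is not what conditions the rule; the final letter is.
"nogka" ends in -a. The one such stem in the data (hisodwa → hisodwaal) adds -al, so the same rule applies.
So nogka → nogkaal.

nogkaal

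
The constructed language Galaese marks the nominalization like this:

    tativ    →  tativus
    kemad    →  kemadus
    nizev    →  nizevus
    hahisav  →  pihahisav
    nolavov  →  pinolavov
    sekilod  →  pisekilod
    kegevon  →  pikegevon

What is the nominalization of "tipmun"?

tipmunus

tativ and hahisav both end in -v yet inflect differently (tativus, pihahisav), so the final letter is not what conditions the rule; the number of vowels is.
"tipmun" has 2 vowels. The stems with 2 vowels (tativ → tativus, kemad → kemadus, nizev → nizevus) add -us.
So tipmun → tipmunus.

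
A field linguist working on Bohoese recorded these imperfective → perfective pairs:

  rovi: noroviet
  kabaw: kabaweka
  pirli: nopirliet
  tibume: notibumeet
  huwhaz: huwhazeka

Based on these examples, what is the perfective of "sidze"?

nosidzeet

huwhaz and pirli both have 2 vowels yet inflect differently (huwhazeka, nopirliet), so the number of vowels is not what conditions the rule; whether the stem ends in a vowel or a consonant is.
"sidze" ends in a vowel. The stems ending in a vowel (tibume → notibumeet, pirli → nopirliet, rovi → noroviet) add no- … -et around the stem.
The other pattern: stems ending in a consonant add -eka.
So sidze → nosidzeet.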